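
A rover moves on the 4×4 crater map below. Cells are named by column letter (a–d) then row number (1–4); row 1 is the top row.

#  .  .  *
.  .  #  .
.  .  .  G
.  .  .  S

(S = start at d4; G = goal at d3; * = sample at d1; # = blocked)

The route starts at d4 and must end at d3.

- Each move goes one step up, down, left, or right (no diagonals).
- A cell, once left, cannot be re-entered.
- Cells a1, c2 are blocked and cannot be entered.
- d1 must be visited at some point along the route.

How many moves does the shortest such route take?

Any route passes through d1 somewhere between d4 and d3. Summing Manhattan distances along the two legs (d4 → d1 → d3) gives a lower bound of 3 + 2 = 5 moves.
The shortest route satisfying every rule uses 9 moves: d4 → c4 → c3 → b3 → b2 → b1 → c1 → d1 → d2 → d3.
The bound of 5 isn't tight here; checking systematically, no route of length 5 through 8 satisfies every constraint (on a 4-connected grid the length of any start-to-goal walk has the same parity as the Manhattan bound, so only lengths 5, 7, 9, … need checking), so 9 is the minimum.

9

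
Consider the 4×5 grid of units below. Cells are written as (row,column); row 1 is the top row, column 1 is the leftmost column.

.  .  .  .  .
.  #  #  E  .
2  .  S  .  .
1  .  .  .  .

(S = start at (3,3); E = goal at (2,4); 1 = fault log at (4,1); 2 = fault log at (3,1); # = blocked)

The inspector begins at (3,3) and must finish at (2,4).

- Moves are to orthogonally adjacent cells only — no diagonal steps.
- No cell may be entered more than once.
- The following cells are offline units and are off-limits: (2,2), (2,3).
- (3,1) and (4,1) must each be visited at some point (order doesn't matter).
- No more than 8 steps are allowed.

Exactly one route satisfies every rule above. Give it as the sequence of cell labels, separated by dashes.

Any route must reach (3,1) and (4,1) and still end at (2,4) within 8 moves, so the order of the required stops is forced.
Route from (3,3): 2× left (reaching (3,1)), down to (4,1), 3× right (reaching (4,4)), 2× up (reaching (2,4)) — 8 moves in all.
Check: all required cells visited; 8 ≤ 8 moves.

(3,3) - (3,2) - (3,1) - (4,1) - (4,2) - (4,3) - (4,4) - (3,4) - (2,4)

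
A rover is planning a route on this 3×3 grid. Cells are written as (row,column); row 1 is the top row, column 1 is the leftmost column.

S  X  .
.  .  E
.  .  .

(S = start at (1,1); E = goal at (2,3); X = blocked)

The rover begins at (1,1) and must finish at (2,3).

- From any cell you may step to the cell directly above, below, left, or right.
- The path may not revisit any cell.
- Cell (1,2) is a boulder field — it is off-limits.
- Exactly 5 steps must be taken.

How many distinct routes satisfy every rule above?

Need simple routes of exactly 5 moves from (1,1) to (2,3) (Manhattan distance 3, so 1 moves are spent on a detour and 1 undoing it).
Enumerating: (1,1) (2,1) (3,1) (3,2) (2,2) (2,3) | (1,1) (2,1) (3,1) (3,2) (3,3) (2,3) | (1,1) (2,1) (2,2) (3,2) (3,3) (2,3).
That gives 3 routes.

3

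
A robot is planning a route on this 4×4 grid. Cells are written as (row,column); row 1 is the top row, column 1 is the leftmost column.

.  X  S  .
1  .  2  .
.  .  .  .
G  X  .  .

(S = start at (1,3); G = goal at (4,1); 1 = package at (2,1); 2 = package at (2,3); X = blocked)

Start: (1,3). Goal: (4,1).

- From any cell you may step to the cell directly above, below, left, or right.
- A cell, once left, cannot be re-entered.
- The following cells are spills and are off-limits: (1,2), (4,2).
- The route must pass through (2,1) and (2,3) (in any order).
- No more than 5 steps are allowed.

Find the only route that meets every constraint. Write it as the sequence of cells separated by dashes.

(1,3) - (2,3) - (2,2) - (2,1) - (3,1) - (4,1)

Any route must reach (2,1) and (2,3) and still end at (4,1) within 5 moves, so the order of the required stops is forced.
Route from (1,3): down to (2,3), 2× left (reaching (2,1)), 2× down (reaching (4,1)) — 5 moves in all.
Check: all required cells visited; 5 ≤ 5 moves.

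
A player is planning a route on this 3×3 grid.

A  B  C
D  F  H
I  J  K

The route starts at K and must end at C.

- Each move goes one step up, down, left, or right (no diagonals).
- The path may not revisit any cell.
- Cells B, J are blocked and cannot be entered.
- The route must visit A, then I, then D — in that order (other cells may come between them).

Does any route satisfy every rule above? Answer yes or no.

no

A must be visited but has only one open neighbour (D), and it is neither the start nor the goal — the route would have to enter and leave through D, re-entering it.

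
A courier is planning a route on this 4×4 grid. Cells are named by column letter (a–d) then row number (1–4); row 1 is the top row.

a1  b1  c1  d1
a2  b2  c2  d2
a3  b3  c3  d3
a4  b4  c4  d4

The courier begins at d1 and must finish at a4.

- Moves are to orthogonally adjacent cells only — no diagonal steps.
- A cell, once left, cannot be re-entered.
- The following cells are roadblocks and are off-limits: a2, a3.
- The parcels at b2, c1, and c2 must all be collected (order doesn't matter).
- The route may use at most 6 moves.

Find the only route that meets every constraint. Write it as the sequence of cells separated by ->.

d1 -> c1 -> c2 -> b2 -> b3 -> b4 -> a4

The 6-move cap with required stops at b2, c1, c2 leaves no slack for detours.
Route from d1: left 1 to c1, down 1 to c2, left 1 to b2, down 2 to b4, left 1 to a4 — 6 moves in all.
Check: all required cells visited; 6 ≤ 6 moves.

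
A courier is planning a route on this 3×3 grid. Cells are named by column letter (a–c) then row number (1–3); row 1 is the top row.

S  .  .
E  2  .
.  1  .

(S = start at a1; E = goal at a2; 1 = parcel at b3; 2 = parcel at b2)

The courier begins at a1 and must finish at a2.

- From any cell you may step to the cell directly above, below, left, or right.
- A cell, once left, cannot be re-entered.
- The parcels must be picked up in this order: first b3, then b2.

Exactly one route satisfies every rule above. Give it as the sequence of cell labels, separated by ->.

a1 -> b1 -> c1 -> c2 -> c3 -> b3 -> b2 -> a2

The waypoints must appear in the order b3, b2, with no cell reused.
Route from a1: right 2 to c1, down 2 to c3, left 1 to b3, up 1 to b2, left 1 to a2 — 7 moves in all.
Check: order respected (1 at step 5, 2 at step 6).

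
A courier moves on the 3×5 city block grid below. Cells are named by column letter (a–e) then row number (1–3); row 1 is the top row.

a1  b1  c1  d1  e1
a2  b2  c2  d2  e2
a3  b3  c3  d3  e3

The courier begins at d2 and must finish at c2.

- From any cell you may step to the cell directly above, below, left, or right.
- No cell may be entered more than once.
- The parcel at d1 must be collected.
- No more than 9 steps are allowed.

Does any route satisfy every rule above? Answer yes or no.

yes

One route that works: d2 → d1 → c1 → c2.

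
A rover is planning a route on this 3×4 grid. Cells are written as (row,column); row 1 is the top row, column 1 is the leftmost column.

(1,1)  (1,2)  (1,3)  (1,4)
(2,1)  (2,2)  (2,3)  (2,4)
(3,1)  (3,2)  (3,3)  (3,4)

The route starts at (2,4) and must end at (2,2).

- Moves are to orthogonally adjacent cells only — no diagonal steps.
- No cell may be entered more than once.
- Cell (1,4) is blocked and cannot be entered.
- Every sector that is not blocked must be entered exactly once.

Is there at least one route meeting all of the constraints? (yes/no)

yes

One route that works: (2,4) → (3,4) → (3,3) → (2,3) → (1,3) → (1,2) → (1,1) → (2,1) → (3,1) → (3,2) → (2,2).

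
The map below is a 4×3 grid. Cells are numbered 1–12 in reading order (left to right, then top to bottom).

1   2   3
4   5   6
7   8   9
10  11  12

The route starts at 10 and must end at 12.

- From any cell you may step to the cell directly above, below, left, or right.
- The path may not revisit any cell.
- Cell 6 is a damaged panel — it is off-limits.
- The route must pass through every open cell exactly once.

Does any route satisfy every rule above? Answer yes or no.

Cell 3 has only one open neighbour but is neither the start nor the goal, so a Hamiltonian route would have to both enter and leave it through the same neighbour — impossible without revisiting.

no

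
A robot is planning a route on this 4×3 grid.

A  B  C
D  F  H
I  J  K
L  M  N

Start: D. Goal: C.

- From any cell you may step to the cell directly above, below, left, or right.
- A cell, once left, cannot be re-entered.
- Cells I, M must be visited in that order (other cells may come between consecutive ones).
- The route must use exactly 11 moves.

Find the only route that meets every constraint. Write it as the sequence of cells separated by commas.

The waypoints must appear in the order I, M, with no cell reused.
Route from D: up to A, right to B, 2× down (reaching J), left to I, down to L, 2× right (reaching N), 3× up (reaching C) — 11 moves in all.
Check: order respected (I at step 5, M at step 7); 11 moves as required.

D, A, B, F, J, I, L, M, N, K, H, C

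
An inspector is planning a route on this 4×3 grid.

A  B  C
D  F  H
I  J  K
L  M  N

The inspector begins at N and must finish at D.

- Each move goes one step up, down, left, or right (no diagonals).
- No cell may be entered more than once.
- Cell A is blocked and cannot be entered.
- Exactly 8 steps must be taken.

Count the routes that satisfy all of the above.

Need simple routes of exactly 8 moves from N to D (Manhattan distance 4, so 2 moves are spent on a detour and 2 undoing it).
Enumerating: N K H C B F J I D | N K H F J M L I D | N M J K H C B F D | N M L I J K H F D.
That gives 4 routes.

4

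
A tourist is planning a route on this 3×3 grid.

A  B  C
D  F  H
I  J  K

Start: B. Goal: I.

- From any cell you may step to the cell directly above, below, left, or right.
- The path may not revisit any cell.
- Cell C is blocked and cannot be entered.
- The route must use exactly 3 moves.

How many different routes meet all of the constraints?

Need simple routes of exactly 3 moves from B to I (Manhattan distance 3, so 0 moves are spent on a detour and 0 undoing it).
Enumerating: B F J I | B F D I | B A D I.
That gives 3 routes.

3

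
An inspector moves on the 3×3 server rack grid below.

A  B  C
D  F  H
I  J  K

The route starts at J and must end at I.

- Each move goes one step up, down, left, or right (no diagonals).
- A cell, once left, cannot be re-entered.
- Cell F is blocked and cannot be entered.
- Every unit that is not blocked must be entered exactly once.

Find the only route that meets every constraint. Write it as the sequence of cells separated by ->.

J -> K -> H -> C -> B -> A -> D -> I

Need to visit all 8 open cells exactly once, starting at J and ending at I.
Cell H has only two open neighbours (C and K), so the path must pass straight through it: one of those is the cell it's entered from and the other is where it exits.
Route from J: right to K, 2× up (reaching C), 2× left (reaching A), 2× down (reaching I) — 7 moves in all.
Check: all 8 open cells covered.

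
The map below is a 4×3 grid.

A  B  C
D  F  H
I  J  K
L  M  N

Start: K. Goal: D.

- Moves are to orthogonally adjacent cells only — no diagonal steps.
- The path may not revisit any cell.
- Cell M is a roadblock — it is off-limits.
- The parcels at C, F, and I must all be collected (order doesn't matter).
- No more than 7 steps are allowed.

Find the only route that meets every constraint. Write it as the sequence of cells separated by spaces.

The 7-move cap with required stops at C, F, I leaves no slack for detours.
Route from K: up 2 to C, left 1 to B, down 2 to J, left 1 to I, up 1 to D — 7 moves in all.
Check: all required cells visited; 7 ≤ 7 moves.

K H C B F J I D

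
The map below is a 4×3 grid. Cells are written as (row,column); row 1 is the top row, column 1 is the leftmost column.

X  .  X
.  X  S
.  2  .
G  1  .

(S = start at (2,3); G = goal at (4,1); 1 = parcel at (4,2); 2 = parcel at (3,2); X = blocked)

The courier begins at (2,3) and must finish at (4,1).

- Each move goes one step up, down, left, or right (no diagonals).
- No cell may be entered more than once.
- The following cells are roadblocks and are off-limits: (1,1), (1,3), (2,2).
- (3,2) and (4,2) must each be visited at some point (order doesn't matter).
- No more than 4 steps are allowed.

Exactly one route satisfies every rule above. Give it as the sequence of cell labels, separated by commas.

(2,3), (3,3), (3,2), (4,2), (4,1)

The 4-move cap with required stops at (3,2), (4,2) leaves no slack for detours.
Route from (2,3): down 1 to (3,3), left 1 to (3,2), down 1 to (4,2), left 1 to (4,1) — 4 moves in all.
Check: all required cells visited; 4 ≤ 4 moves.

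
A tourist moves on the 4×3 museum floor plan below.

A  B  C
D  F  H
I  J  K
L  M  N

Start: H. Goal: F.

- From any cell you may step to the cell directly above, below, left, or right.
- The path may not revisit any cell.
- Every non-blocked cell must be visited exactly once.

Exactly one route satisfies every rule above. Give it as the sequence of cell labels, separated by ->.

H -> C -> B -> A -> D -> I -> L -> M -> N -> K -> J -> F

Need to visit all 12 open cells exactly once, starting at H and ending at F.
Cell N has only two open neighbours (K and M), so the path must pass straight through it: one of those is the cell it's entered from and the other is where it exits.
Route from H: up 1 to C, left 2 to A, down 3 to L, right 2 to N, up 1 to K, left 1 to J, up 1 to F — 11 moves in all.
Check: all 12 open cells covered.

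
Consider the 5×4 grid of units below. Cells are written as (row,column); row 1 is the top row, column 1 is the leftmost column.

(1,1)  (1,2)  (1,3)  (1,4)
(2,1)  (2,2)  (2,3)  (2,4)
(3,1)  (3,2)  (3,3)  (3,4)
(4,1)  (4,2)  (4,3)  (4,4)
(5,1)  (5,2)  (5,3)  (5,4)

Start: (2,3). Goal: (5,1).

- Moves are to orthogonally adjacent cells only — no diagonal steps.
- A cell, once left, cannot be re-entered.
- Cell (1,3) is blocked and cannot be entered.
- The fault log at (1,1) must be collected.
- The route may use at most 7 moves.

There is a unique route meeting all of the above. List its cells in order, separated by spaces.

Any route must reach (1,1) and still end at (5,1) within 7 moves, so the order of the required stops is forced.
Route from (2,3): left to (2,2), up to (1,2), left to (1,1), 4× down (reaching (5,1)) — 7 moves in all.
Check: all required cells visited; 7 ≤ 7 moves.

(2,3) (2,2) (1,2) (1,1) (2,1) (3,1) (4,1) (5,1)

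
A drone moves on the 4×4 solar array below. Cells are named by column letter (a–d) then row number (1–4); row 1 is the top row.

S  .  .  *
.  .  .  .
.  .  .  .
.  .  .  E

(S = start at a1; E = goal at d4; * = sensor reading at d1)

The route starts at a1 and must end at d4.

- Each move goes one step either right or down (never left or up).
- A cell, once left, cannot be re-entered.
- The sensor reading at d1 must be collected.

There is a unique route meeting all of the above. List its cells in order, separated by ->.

Moves only go right or down, so the column and row indices never decrease.
Route from a1: right 3 to d1, down 3 to d4 — 6 moves in all.
Check: all required cells visited.

a1 -> b1 -> c1 -> d1 -> d2 -> d3 -> d4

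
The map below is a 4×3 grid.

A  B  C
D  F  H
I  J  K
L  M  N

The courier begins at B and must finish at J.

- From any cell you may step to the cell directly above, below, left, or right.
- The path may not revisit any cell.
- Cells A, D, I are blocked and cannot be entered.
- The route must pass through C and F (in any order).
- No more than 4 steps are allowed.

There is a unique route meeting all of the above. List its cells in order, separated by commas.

The 4-move cap with required stops at C, F leaves no slack for detours.
Route from B: right to C, down to H, left to F, down to J — 4 moves in all.
Check: all required cells visited; 4 ≤ 4 moves.

B, C, H, F, J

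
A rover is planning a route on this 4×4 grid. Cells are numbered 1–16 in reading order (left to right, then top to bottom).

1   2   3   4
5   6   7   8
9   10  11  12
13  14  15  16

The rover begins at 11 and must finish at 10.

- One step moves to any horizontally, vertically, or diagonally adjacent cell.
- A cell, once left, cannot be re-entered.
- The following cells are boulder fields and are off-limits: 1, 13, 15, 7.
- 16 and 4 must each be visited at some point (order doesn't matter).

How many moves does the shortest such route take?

7

Any route passes through 16 and 4 in some order between 11 and 10. Summing Chebyshev distances along each leg and taking the cheapest ordering (11 → 16 → 4 → 10) gives a lower bound of 1 + 3 + 2 = 6 moves.
That bound ignores the blocked cells. Measuring each leg by the fewest moves that actually steer around them (11→16: 1; 16→4: 3; 4→10: 3) raises the lower bound to 7.
A route of 7 moves exists: 11 → 16 → 12 → 8 → 4 → 3 → 6 → 10.
Since 7 matches that lower bound, it is optimal.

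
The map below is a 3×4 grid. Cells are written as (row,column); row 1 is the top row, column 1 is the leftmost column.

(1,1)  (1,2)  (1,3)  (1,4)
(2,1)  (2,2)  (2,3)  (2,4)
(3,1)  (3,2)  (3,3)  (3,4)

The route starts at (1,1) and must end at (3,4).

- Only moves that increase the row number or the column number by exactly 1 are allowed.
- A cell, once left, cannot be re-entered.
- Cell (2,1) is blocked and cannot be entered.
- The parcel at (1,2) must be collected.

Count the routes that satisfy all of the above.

A right/down-only route from (1,1) to (3,4) makes exactly 2 down-moves and 3 right-moves in some order.
With no other constraints that would be C(5,2) = 10 routes.
Split at (1,2) and multiply the segment counts (each segment already excludes blocked cells): (1,1)→(1,2): 1; (1,2)→(3,4): 6; product = 6.
That gives 6 routes.

6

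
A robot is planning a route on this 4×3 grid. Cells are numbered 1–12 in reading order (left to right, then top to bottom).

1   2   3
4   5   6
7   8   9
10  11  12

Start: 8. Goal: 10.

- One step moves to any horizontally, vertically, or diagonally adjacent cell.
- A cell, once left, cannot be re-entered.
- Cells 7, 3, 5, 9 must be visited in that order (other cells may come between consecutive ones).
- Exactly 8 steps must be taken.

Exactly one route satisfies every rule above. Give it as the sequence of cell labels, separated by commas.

The waypoints must appear in the order 7, 3, 5, 9, with no cell reused.
Route from 8: left to 7, up to 4, up-right to 2, right to 3, down-left to 5, down-right to 9, down-left to 11, left to 10 — 8 moves in all.
Check: order respected (7 at step 1, 3 at step 4, 5 at step 5, 9 at step 6); 8 moves as required.

8, 7, 4, 2, 3, 5, 9, 11, 10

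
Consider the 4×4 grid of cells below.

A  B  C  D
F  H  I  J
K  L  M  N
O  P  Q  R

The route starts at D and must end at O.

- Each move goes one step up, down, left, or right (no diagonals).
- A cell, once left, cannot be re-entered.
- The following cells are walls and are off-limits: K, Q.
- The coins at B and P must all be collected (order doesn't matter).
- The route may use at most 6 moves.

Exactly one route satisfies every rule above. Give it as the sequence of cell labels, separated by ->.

D -> C -> B -> H -> L -> P -> O

The budget equals the shortest possible length, so every move has to be on a shortest route through the required cells.
Route from D: left 2 to B, down 3 to P, left 1 to O — 6 moves in all.
Check: all required cells visited; 6 ≤ 6 moves.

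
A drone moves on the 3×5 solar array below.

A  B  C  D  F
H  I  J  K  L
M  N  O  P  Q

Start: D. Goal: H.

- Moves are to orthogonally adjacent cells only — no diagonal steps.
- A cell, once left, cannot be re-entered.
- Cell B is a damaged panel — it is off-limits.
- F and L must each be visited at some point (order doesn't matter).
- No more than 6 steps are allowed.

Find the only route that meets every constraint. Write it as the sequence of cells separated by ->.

D -> F -> L -> K -> J -> I -> H

The 6-move cap with required stops at F, L leaves no slack for detours.
Route from D: right to F, down to L, 4× left (reaching H) — 6 moves in all.
Check: all required cells visited; 6 ≤ 6 moves.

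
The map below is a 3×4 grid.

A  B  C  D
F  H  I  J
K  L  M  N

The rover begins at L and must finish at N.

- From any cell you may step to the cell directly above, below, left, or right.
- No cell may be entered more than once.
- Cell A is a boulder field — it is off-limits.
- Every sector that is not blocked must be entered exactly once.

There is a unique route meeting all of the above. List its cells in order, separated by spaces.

Need to visit all 11 open cells exactly once, starting at L and ending at N.
Route from L: left 1 to K, up 1 to F, right 1 to H, up 1 to B, right 2 to D, down 1 to J, left 1 to I, down 1 to M, right 1 to N — 10 moves in all.
Check: all 11 open cells covered.

L K F H B C D J I M N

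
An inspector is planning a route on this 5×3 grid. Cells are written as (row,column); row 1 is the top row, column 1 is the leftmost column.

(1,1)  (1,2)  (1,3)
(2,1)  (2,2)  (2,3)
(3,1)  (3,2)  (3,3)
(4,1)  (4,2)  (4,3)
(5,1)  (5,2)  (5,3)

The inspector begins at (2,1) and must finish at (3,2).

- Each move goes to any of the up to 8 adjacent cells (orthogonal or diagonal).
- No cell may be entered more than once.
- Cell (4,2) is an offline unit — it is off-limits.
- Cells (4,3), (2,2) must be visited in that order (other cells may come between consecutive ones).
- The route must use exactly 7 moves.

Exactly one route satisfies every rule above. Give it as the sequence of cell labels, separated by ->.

(2,1) -> (3,1) -> (4,1) -> (5,2) -> (4,3) -> (3,3) -> (2,2) -> (3,2)

The waypoints must appear in the order (4,3), (2,2), with no cell reused.
Route from (2,1): down 2 to (4,1), down-right 1 to (5,2), up-right 1 to (4,3), up 1 to (3,3), up-left 1 to (2,2), down 1 to (3,2) — 7 moves in all.
Check: order respected ((4,3) at step 4, (2,2) at step 6); 7 moves as required.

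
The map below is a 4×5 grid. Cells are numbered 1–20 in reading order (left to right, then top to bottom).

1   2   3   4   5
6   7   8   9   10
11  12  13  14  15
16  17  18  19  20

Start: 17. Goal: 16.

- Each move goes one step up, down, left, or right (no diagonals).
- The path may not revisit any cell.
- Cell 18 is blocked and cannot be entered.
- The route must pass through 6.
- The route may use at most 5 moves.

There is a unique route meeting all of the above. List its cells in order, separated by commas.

Any route must reach 6 and still end at 16 within 5 moves, so the order of the required stops is forced.
Route from 17: up 2 to 7, left 1 to 6, down 2 to 16 — 5 moves in all.
Check: all required cells visited; 5 ≤ 5 moves.

17, 12, 7, 6, 11, 16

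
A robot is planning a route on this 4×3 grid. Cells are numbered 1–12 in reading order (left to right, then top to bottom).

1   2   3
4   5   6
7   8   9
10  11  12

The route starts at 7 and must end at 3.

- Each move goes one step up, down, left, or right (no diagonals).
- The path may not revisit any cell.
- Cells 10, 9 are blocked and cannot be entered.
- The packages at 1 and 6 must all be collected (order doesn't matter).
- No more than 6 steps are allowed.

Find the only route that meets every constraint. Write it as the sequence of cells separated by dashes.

7 - 4 - 1 - 2 - 5 - 6 - 3

The 6-move cap with required stops at 1, 6 leaves no slack for detours.
Route from 7: 2× up (reaching 1), right to 2, down to 5, right to 6, up to 3 — 6 moves in all.
Check: all required cells visited; 6 ≤ 6 moves.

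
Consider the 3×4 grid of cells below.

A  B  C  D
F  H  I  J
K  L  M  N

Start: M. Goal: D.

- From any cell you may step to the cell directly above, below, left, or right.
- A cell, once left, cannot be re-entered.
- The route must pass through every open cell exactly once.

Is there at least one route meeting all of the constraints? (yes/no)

One route that works: M → N → J → I → H → L → K → F → A → B → C → D.

yes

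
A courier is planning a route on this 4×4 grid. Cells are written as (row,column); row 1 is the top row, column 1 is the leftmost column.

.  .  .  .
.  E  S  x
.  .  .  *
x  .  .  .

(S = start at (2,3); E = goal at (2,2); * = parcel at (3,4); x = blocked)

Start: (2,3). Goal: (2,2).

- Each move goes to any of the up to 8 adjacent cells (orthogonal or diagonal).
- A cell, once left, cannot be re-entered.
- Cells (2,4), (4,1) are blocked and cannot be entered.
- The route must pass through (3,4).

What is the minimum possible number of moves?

Any route passes through (3,4) somewhere between (2,3) and (2,2). Summing Chebyshev distances along the two legs ((2,3) → (3,4) → (2,2)) gives a lower bound of 1 + 2 = 3 moves.
A route of 3 moves achieves this: (2,3) → (3,4) → (3,3) → (2,2).
Since 3 matches the lower bound, it is optimal.

3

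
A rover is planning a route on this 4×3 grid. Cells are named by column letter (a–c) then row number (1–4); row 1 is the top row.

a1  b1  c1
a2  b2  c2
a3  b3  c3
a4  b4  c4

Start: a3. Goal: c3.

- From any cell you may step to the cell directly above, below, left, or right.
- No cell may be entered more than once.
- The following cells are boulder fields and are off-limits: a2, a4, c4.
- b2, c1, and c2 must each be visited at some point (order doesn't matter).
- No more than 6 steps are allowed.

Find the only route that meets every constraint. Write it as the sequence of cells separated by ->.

Any route must reach b2, c1, and c2 and still end at c3 within 6 moves, so the order of the required stops is forced.
Route from a3: right to b3, 2× up (reaching b1), right to c1, 2× down (reaching c3) — 6 moves in all.
Check: all required cells visited; 6 ≤ 6 moves.

a3 -> b3 -> b2 -> b1 -> c1 -> c2 -> c3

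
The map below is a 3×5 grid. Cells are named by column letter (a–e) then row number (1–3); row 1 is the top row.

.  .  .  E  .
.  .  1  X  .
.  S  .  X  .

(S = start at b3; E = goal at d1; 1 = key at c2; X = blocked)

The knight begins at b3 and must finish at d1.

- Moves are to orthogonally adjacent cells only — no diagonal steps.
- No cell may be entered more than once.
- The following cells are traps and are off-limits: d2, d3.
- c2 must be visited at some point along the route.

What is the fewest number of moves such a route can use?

4

Any route passes through c2 somewhere between b3 and d1. Summing Manhattan distances along the two legs (b3 → c2 → d1) gives a lower bound of 2 + 2 = 4 moves.
A route of 4 moves achieves this: b3 → b2 → c2 → c1 → d1.
Since 4 matches the lower bound, it is optimal.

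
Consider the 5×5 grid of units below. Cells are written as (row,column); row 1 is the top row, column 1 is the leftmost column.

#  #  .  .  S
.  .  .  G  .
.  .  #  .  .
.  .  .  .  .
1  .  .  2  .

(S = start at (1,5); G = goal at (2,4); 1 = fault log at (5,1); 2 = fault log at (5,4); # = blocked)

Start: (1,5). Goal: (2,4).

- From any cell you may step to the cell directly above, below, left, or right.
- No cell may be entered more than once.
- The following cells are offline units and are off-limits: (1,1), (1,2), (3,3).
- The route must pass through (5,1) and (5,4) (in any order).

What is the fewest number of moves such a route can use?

Any route passes through (5,1) and (5,4) in some order between (1,5) and (2,4). Summing Manhattan distances along each leg and taking the cheapest ordering ((1,5) → (5,1) → (5,4) → (2,4)) gives a lower bound of 8 + 3 + 3 = 14 moves.
A route of 14 moves achieves this: (1,5) → (2,5) → (3,5) → (4,5) → (5,5) → (5,4) → (5,3) → (5,2) → (5,1) → (4,1) → (3,1) → (2,1) → (2,2) → (2,3) → (2,4).
Since 14 matches the lower bound, it is optimal.

14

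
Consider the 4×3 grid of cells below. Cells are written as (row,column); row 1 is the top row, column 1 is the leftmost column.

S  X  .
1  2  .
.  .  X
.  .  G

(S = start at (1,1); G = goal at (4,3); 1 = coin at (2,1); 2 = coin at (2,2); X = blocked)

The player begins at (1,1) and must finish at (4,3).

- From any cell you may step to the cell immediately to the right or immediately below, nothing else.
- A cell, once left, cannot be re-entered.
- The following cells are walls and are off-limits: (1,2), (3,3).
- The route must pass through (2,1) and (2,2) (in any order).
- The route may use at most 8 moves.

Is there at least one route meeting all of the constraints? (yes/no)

One route that works: (1,1) → (2,1) → (2,2) → (3,2) → (4,2) → (4,3).

yes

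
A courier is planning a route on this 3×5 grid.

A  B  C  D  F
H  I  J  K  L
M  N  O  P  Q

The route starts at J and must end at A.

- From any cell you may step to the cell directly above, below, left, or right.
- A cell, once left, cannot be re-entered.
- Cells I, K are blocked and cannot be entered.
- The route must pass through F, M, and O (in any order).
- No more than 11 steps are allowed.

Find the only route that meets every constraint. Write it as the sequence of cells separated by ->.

Any route must reach F, M, and O and still end at A within 11 moves, so the order of the required stops is forced.
Route from J: up to C, 2× right (reaching F), 2× down (reaching Q), 4× left (reaching M), 2× up (reaching A) — 11 moves in all.
Check: all required cells visited; 11 ≤ 11 moves.

J -> C -> D -> F -> L -> Q -> P -> O -> N -> M -> H -> A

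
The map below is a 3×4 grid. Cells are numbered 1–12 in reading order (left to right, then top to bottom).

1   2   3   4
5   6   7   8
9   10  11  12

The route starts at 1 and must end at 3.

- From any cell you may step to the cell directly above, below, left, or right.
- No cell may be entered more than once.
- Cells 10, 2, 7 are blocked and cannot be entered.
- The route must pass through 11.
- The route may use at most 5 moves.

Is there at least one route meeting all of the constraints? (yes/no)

The blocked cells wall 11 off from 1 completely — no sequence of moves reaches it at all, so no route can satisfy the rules.

no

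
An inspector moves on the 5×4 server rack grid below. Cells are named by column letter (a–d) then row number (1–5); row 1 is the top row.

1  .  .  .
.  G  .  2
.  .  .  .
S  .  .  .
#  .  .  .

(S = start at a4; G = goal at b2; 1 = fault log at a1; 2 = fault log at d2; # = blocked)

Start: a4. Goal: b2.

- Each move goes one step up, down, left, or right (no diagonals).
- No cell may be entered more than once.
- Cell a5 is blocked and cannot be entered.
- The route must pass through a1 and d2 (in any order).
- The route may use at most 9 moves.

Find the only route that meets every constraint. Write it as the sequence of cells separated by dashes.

a4 - a3 - a2 - a1 - b1 - c1 - d1 - d2 - c2 - b2

The budget equals the shortest possible length, so every move has to be on a shortest route through the required cells.
Route from a4: 3× up (reaching a1), 3× right (reaching d1), down to d2, 2× left (reaching b2) — 9 moves in all.
Check: all required cells visited; 9 ≤ 9 moves.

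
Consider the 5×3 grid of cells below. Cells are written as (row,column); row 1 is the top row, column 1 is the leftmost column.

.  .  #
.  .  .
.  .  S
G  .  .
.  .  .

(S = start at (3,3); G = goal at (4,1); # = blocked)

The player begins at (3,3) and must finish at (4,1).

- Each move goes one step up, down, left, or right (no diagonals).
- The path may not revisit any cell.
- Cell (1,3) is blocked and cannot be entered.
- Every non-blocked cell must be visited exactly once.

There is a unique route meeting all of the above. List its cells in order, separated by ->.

Need to visit all 14 open cells exactly once, starting at (3,3) and ending at (4,1).
Cell (1,2) has only two open neighbours ((2,2) and (1,1)), so the path must pass straight through it: one of those is the cell it's entered from and the other is where it exits.
Route from (3,3): up to (2,3), left to (2,2), up to (1,2), left to (1,1), 2× down (reaching (3,1)), right to (3,2), down to (4,2), right to (4,3), down to (5,3), 2× left (reaching (5,1)), up to (4,1) — 13 moves in all.
Check: all 14 open cells covered.

(3,3) -> (2,3) -> (2,2) -> (1,2) -> (1,1) -> (2,1) -> (3,1) -> (3,2) -> (4,2) -> (4,3) -> (5,3) -> (5,2) -> (5,1) -> (4,1)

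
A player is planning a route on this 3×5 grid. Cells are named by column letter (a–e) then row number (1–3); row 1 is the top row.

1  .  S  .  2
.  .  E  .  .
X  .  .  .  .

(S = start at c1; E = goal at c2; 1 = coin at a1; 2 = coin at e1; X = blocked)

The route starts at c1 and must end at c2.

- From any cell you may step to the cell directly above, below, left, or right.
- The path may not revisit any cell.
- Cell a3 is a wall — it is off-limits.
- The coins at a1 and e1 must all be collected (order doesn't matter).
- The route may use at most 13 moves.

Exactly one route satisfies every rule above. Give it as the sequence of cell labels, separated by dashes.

c1 - b1 - a1 - a2 - b2 - b3 - c3 - d3 - e3 - e2 - e1 - d1 - d2 - c2

The budget equals the shortest possible length, so every move has to be on a shortest route through the required cells.
Route from c1: left 2 to a1, down 1 to a2, right 1 to b2, down 1 to b3, right 3 to e3, up 2 to e1, left 1 to d1, down 1 to d2, left 1 to c2 — 13 moves in all.
Check: all required cells visited; 13 ≤ 13 moves.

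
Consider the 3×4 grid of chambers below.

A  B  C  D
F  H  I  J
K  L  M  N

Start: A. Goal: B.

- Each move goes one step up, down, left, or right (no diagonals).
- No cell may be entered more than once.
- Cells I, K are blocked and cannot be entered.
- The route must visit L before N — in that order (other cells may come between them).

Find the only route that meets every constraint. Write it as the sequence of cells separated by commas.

The waypoints must appear in the order L, N, with no cell reused.
Route from A: down to F, right to H, down to L, 2× right (reaching N), 2× up (reaching D), 2× left (reaching B) — 9 moves in all.
Check: order respected (L at step 3, N at step 5).

A, F, H, L, M, N, J, D, C, B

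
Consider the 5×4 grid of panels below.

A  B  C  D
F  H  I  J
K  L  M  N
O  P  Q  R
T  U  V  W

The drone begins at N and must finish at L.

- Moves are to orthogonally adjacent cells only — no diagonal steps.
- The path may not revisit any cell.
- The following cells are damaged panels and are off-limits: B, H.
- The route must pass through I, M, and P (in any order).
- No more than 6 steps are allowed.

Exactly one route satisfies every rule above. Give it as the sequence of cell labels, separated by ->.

Any route must reach I, M, and P and still end at L within 6 moves, so the order of the required stops is forced.
Route from N: up 1 to J, left 1 to I, down 2 to Q, left 1 to P, up 1 to L — 6 moves in all.
Check: all required cells visited; 6 ≤ 6 moves.

N -> J -> I -> M -> Q -> P -> L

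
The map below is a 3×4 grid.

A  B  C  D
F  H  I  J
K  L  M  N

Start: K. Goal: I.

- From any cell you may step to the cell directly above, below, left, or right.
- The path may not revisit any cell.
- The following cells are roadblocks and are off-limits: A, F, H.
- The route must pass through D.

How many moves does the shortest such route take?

7

Any route passes through D somewhere between K and I. Summing Manhattan distances along the two legs (K → D → I) gives a lower bound of 5 + 2 = 7 moves.
A route of 7 moves achieves this: K → L → M → N → J → D → C → I.
Since 7 matches the lower bound, it is optimal.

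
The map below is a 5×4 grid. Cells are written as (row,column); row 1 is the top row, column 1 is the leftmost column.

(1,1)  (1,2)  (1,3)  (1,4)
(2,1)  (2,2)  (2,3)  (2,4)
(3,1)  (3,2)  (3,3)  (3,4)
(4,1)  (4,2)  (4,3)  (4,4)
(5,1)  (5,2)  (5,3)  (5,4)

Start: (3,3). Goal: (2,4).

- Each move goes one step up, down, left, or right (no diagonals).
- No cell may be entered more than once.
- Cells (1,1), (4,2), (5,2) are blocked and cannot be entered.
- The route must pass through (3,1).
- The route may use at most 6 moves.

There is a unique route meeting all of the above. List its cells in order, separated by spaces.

(3,3) (3,2) (3,1) (2,1) (2,2) (2,3) (2,4)

Any route must reach (3,1) and still end at (2,4) within 6 moves, so the order of the required stops is forced.
Route from (3,3): 2× left (reaching (3,1)), up to (2,1), 3× right (reaching (2,4)) — 6 moves in all.
Check: all required cells visited; 6 ≤ 6 moves.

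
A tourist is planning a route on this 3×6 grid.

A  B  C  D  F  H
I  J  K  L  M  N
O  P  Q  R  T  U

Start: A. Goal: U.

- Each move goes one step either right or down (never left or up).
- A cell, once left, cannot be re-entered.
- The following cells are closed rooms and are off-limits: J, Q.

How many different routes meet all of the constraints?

A right/down-only route from A to U makes exactly 2 down-moves and 5 right-moves in some order.
With no other constraints that would be C(7,2) = 21 routes.
Subtract routes through each blocked cell (inclusion–exclusion for overlaps): − through J: 10 − through Q: 6 + through J&Q: 4 → 9.
That gives 9 routes.

9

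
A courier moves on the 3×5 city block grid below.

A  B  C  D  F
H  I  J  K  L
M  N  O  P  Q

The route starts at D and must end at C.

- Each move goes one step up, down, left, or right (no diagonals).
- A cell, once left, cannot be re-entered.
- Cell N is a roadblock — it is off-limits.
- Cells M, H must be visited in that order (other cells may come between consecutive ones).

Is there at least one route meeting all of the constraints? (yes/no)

no

M must be visited but has only one open neighbour (H), and it is neither the start nor the goal — the route would have to enter and leave through H, re-entering it.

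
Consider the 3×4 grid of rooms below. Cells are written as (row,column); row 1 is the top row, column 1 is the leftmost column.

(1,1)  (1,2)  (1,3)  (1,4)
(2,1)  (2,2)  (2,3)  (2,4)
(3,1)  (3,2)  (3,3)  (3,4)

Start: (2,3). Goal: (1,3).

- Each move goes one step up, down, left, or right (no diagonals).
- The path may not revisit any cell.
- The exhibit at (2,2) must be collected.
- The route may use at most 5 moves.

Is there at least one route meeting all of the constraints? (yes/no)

yes

One route that works: (2,3) → (2,2) → (1,2) → (1,3).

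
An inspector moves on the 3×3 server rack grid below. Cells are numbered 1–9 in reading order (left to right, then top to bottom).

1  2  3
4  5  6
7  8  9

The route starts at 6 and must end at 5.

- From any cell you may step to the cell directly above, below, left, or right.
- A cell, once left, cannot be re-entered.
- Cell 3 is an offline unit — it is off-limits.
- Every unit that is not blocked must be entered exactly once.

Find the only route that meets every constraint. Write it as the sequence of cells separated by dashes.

6 - 9 - 8 - 7 - 4 - 1 - 2 - 5

Need to visit all 8 open cells exactly once, starting at 6 and ending at 5.
Cell 1 has only two open neighbours (4 and 2), so the path must pass straight through it: one of those is the cell it's entered from and the other is where it exits.
Route from 6: down 1 to 9, left 2 to 7, up 2 to 1, right 1 to 2, down 1 to 5 — 7 moves in all.
Check: all 8 open cells covered.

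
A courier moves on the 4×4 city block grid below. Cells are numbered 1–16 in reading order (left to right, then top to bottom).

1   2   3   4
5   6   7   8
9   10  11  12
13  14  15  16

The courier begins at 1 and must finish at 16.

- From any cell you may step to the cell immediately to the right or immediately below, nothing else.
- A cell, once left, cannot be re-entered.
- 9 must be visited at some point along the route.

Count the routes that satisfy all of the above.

A right/down-only route from 1 to 16 makes exactly 3 down-moves and 3 right-moves in some order.
With no other constraints that would be C(6,3) = 20 routes.
Split at 9 and multiply the segment counts: 1→9: 1; 9→16: 4; product = 4.
That gives 4 routes.

4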